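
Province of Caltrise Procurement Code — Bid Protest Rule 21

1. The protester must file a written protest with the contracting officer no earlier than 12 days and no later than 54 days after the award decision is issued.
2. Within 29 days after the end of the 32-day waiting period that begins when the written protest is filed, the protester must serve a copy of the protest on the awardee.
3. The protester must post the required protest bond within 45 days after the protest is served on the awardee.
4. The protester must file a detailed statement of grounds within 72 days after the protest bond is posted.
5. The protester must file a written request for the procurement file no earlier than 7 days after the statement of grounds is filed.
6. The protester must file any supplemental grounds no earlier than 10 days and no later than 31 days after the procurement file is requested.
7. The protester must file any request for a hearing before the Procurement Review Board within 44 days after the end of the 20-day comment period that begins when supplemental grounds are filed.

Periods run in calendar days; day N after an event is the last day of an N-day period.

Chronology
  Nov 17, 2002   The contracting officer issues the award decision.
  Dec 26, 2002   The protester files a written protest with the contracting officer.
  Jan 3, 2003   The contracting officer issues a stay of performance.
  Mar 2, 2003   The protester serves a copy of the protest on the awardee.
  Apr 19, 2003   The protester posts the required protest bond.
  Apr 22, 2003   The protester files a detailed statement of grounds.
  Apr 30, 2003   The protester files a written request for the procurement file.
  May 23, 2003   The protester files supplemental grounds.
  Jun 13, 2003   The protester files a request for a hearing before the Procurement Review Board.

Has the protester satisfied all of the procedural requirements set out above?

Step 1: the window is 12–54 days after Nov 17, 2002 (when the award decision is issued), so Nov 29, 2002 through Jan 10, 2003; done Dec 26, 2002, which is between those dates.
Step 2: 29 days after Jan 27, 2003 (end of the 32-day waiting period, which began when the written protest is filed on Dec 26, 2002) is Feb 25, 2003; Mar 2, 2003 misses that deadline by 5 days.
The procedure was therefore not followed at step 2.

No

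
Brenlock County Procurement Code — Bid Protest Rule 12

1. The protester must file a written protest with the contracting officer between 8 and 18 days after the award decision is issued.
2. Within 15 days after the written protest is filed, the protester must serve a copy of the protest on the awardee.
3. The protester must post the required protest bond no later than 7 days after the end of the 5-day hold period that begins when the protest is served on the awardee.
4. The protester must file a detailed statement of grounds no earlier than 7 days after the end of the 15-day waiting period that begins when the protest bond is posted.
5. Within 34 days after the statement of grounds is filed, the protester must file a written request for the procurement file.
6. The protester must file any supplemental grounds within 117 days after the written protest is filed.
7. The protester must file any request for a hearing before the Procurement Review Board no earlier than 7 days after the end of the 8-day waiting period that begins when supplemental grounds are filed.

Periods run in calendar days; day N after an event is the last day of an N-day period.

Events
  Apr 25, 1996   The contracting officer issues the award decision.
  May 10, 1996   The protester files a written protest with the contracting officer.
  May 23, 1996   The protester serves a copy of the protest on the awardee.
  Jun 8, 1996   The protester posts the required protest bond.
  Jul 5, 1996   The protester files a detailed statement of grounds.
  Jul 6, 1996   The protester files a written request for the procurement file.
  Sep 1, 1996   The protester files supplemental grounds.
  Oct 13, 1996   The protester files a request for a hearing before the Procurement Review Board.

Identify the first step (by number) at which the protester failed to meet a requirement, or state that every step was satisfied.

Step 3

(1) the permitted window runs from Apr 25, 1996 + 8 = May 3, 1996 to Apr 25, 1996 + 18 = May 13, 1996; done May 10, 1996 — within the window.
(2) due by May 10, 1996 + 15 days = May 25, 1996; May 23, 1996 is within that limit.
(3) due by May 28, 1996 + 7 days = Jun 4, 1996; not done until Jun 8, 1996, 4 days after the deadline.
That is the first point of non-compliance.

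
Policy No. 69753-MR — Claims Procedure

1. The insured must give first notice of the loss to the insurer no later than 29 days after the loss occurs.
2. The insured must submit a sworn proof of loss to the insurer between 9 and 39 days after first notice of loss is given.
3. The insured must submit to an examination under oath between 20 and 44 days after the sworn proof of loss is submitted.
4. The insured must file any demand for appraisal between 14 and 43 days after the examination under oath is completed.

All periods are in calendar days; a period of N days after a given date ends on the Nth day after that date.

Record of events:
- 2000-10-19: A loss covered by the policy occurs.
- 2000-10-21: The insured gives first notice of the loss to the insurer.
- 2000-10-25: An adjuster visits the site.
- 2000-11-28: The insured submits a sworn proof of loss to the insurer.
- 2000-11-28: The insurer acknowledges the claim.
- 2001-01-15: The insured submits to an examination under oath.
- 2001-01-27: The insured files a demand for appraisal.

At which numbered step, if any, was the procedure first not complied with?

Step 3

Step 1 — counting 29 days from 2000-10-19 (when the loss occurs) gives a deadline of 2000-11-17; done 2000-10-21 — timely.
Step 2 — 9 and 39 days from 2000-10-21 (when first notice of loss is given) are 2000-10-30 and 2000-11-29 respectively; done 2000-11-28 — within the window.
Step 3 — 20 and 44 days from 2000-11-28 (when the sworn proof of loss is submitted) are 2000-12-18 and 2001-01-11 respectively; done 2001-01-15 — 4 days after the window closed.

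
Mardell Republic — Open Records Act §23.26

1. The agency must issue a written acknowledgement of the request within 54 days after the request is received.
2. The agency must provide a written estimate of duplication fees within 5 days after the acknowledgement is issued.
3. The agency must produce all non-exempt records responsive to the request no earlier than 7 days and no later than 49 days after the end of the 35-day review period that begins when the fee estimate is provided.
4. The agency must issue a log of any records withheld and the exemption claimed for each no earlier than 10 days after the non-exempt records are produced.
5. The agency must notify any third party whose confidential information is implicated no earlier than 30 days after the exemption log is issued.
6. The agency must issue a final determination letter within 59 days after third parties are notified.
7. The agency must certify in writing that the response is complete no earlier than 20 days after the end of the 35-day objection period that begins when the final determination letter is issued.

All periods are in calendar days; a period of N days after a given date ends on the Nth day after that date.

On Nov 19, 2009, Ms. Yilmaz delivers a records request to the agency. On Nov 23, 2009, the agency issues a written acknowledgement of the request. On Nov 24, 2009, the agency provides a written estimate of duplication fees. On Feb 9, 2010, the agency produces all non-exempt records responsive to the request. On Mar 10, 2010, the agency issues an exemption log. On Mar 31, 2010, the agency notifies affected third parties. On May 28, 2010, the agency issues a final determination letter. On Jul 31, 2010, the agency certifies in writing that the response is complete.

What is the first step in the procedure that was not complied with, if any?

Step 5

Step 1 — counting 54 days from Nov 19, 2009 (when the request is received) gives a deadline of Jan 12, 2010; completed Nov 23, 2009, before the deadline.
Step 2 — counting 5 days from Nov 23, 2009 (when the acknowledgement is issued) gives a deadline of Nov 28, 2009; Nov 24, 2009 is within that limit.
Step 3 — 7 and 49 days from Dec 29, 2009 (end of the 35-day review period, which began when the fee estimate is provided on Nov 24, 2009) are Jan 5, 2010 and Feb 16, 2010 respectively; done Feb 9, 2010 — within the window.
Step 4 — must wait 10 days from Feb 9, 2010 (when the non-exempt records are produced), so not before Feb 19, 2010; done Mar 10, 2010 — permitted.
Step 5 — must wait 30 days from Mar 10, 2010 (when the exemption log is issued), so not before Apr 9, 2010; done Mar 31, 2010 — 9 days too early.
The procedure was therefore not followed at step 5.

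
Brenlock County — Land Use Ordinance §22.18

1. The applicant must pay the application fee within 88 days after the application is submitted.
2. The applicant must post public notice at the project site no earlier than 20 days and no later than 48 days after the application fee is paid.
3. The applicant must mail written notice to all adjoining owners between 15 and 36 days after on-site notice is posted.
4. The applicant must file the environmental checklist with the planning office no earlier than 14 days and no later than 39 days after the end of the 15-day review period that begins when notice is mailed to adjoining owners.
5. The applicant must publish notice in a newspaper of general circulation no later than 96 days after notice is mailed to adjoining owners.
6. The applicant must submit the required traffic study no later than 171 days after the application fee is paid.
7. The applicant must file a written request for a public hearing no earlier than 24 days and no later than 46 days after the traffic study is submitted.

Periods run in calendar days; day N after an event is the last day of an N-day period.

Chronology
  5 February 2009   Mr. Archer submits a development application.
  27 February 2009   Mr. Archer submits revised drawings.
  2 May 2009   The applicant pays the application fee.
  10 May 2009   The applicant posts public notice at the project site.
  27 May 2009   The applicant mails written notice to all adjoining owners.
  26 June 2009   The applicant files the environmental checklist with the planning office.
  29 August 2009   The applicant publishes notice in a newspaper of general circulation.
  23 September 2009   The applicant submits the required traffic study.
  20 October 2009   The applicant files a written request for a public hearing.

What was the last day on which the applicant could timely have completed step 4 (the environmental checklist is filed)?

Notice is mailed to adjoining owners on 27 May 2009; the 15-day review period therefore ends 11 June 2009, and step 4 runs from that date. The window is 14–39 days after 11 June 2009; it closes on 20 July 2009.

20 July 2009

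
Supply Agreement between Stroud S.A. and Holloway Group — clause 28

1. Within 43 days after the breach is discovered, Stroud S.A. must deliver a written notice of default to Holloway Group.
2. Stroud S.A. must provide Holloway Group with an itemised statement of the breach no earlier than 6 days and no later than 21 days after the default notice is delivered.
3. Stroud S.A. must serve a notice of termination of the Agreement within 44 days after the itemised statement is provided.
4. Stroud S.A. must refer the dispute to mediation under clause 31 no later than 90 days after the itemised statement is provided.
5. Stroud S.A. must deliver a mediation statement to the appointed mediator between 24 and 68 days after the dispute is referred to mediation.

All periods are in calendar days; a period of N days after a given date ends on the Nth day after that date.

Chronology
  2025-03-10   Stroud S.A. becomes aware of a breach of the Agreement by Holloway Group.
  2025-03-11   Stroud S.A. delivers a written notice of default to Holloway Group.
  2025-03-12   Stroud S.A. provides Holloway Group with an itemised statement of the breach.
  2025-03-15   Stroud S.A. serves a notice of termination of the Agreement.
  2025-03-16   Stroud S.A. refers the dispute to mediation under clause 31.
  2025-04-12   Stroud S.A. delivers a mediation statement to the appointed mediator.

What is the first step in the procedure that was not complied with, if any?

Step 2

Step 1: 43 days after 2025-03-10 (when the breach is discovered) is 2025-04-22; 2025-03-11 is within that limit.
Step 2: the window is 6–21 days after 2025-03-11 (when the default notice is delivered), so 2025-03-17 through 2025-04-01; done 2025-03-12 — 5 days before the window opened.
The procedure was therefore not followed at step 2.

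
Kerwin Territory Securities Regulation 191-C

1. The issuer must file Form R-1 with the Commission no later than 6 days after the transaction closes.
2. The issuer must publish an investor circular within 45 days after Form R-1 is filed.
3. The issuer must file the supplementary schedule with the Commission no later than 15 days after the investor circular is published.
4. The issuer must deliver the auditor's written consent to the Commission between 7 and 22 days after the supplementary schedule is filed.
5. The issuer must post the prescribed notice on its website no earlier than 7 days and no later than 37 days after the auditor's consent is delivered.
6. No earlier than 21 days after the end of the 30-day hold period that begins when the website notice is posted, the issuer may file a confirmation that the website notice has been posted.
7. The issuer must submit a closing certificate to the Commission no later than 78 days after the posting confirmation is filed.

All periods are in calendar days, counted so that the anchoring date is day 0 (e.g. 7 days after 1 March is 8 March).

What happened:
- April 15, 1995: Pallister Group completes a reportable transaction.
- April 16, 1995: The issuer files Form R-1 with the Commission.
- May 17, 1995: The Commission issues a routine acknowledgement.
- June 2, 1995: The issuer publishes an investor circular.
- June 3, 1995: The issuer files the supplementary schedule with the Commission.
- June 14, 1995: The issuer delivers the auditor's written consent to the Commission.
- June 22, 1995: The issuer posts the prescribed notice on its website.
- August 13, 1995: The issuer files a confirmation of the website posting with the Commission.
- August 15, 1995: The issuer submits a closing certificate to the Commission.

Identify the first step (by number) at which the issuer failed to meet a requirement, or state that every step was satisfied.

Step 1: 6 days after April 15, 1995 (when the transaction closes) is April 21, 1995; April 16, 1995 is within that limit.
Step 2: 45 days after April 16, 1995 (when Form R-1 is filed) is May 31, 1995; done June 2, 1995 — 2 days late.

Step 2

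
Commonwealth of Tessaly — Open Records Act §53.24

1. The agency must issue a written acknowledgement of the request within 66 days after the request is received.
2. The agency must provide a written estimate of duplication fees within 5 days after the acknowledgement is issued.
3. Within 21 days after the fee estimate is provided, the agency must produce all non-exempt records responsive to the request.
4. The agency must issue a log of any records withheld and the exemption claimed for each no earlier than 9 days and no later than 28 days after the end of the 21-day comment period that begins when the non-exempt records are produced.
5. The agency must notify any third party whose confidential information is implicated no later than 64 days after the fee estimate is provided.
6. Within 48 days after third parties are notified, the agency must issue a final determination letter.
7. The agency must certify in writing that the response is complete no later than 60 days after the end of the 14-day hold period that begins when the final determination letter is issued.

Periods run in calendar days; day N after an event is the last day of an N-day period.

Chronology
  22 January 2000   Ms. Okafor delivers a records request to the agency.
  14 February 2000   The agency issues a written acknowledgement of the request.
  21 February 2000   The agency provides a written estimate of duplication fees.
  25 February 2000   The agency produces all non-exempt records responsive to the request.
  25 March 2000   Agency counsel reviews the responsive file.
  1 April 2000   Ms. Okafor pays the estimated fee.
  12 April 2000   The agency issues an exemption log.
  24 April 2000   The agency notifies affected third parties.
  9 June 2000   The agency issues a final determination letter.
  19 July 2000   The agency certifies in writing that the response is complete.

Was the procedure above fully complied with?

Step 1: 66 days after 22 January 2000 (when the request is received) is 28 March 2000; 14 February 2000 is within that limit.
Step 2: 5 days after 14 February 2000 (when the acknowledgement is issued) is 19 February 2000; 21 February 2000 misses that deadline by 2 days.
Later steps need not be reached.

No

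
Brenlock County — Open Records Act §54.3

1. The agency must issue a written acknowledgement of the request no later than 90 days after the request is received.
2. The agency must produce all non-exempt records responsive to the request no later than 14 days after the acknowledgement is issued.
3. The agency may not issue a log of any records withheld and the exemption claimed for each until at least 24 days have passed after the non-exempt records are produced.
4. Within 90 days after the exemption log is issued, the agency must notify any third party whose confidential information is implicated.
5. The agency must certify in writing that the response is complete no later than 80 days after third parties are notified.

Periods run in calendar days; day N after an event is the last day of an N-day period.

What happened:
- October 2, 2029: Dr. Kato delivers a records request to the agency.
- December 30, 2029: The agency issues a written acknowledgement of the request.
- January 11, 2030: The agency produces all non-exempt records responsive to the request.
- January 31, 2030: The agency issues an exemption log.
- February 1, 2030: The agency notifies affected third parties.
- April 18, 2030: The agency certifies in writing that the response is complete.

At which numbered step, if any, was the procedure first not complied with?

Step 3

Step 1: 90 days after October 2, 2029 (when the request is received) is December 31, 2029; completed December 30, 2029, before the deadline.
Step 2: 14 days after December 30, 2029 (when the acknowledgement is issued) is January 13, 2030; January 11, 2030 is within that limit.
Step 3: the earliest permitted date is 24 days after January 11, 2030 (when the non-exempt records are produced), i.e. February 4, 2030; done January 31, 2030 — 4 days too early.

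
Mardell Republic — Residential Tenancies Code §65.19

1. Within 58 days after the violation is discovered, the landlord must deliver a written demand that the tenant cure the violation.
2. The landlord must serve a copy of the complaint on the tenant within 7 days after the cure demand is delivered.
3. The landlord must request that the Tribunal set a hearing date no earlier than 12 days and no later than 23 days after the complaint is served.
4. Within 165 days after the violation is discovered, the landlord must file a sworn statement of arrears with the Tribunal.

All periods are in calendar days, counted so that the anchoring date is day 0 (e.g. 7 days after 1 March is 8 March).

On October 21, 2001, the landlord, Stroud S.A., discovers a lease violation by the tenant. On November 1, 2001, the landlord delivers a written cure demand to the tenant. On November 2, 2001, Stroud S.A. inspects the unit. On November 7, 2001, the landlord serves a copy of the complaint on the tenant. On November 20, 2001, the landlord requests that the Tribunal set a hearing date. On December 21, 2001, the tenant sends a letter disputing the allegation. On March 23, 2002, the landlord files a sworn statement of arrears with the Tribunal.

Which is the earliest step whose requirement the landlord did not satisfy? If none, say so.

None — every step was satisfied

(1) due by October 21, 2001 + 58 days = December 18, 2001; completed November 1, 2001, before the deadline.
(2) due by November 1, 2001 + 7 days = November 8, 2001; done November 7, 2001 — timely.
(3) the permitted window runs from November 7, 2001 + 12 = November 19, 2001 to November 7, 2001 + 23 = November 30, 2001; November 20, 2001 falls inside that range.
(4) due by October 21, 2001 + 165 days = April 4, 2002; completed March 23, 2002, before the deadline.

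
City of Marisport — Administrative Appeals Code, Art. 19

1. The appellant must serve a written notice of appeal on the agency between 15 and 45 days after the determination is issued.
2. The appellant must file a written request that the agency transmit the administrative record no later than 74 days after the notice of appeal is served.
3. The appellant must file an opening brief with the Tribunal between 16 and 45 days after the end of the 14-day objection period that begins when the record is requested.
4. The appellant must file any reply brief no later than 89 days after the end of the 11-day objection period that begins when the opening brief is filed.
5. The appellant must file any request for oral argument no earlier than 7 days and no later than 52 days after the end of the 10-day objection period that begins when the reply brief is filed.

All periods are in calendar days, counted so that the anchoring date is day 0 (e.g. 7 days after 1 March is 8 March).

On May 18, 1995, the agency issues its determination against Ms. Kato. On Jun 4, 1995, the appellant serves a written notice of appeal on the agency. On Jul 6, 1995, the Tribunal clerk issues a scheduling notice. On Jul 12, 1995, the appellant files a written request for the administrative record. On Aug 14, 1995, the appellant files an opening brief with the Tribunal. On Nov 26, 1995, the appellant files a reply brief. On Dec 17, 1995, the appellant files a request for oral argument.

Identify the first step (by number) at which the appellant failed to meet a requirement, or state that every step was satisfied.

Step 4

Step 1: the window is 15–45 days after May 18, 1995 (when the determination is issued), so Jun 2, 1995 through Jul 2, 1995; done Jun 4, 1995 — within the window.
Step 2: 74 days after Jun 4, 1995 (when the notice of appeal is served) is Aug 17, 1995; done Jul 12, 1995 — timely.
Step 3: the window is 16–45 days after Jul 26, 1995 (end of the 14-day objection period, which began when the record is requested on Jul 12, 1995), so Aug 11, 1995 through Sep 9, 1995; Aug 14, 1995 falls inside that range.
Step 4: 89 days after Aug 25, 1995 (end of the 11-day objection period, which began when the opening brief is filed on Aug 14, 1995) is Nov 22, 1995; done Nov 26, 1995 — 4 days late.
Later steps need not be reached.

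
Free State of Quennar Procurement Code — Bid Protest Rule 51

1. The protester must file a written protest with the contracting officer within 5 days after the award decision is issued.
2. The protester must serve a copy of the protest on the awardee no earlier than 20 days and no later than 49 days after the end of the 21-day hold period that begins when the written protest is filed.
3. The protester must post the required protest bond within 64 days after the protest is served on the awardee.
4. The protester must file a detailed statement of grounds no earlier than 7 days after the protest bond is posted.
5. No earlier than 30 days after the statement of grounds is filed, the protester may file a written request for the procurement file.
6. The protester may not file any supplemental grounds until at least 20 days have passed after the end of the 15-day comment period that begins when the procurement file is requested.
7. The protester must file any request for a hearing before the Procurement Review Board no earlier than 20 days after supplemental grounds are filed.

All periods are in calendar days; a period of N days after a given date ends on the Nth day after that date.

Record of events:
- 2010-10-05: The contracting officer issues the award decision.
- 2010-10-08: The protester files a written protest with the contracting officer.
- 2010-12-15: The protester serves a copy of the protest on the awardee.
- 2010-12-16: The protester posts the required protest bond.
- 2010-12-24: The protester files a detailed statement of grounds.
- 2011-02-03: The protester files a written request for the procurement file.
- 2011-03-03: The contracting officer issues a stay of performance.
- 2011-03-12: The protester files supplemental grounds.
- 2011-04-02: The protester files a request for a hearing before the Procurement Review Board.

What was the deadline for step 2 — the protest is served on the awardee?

2010-12-17

The written protest is filed on 2010-10-08; the 21-day hold period therefore ends 2010-10-29, and step 2 runs from that date. The window is 20–49 days after 2010-10-29; it closes on 2010-12-17.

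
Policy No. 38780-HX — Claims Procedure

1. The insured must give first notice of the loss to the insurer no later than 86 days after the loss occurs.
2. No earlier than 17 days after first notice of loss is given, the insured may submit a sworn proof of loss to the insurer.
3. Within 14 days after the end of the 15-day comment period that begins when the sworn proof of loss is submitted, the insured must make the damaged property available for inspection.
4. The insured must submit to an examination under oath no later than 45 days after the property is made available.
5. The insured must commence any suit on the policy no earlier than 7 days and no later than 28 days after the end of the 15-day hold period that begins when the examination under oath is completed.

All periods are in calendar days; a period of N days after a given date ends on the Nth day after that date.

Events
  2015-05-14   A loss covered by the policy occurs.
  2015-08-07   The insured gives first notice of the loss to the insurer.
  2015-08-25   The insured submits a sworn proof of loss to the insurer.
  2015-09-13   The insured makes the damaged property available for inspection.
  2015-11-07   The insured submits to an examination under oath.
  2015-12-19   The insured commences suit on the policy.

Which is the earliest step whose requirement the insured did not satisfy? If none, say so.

Step 4

(1) due by 2015-05-14 + 86 days = 2015-08-08; 2015-08-07 is within that limit.
(2) permitted from 2015-08-07 + 17 days = 2015-08-24 onward; done 2015-08-25 — permitted.
(3) due by 2015-09-09 + 14 days = 2015-09-23; 2015-09-13 is within that limit.
(4) due by 2015-09-13 + 45 days = 2015-10-28; 2015-11-07 misses that deadline by 10 days.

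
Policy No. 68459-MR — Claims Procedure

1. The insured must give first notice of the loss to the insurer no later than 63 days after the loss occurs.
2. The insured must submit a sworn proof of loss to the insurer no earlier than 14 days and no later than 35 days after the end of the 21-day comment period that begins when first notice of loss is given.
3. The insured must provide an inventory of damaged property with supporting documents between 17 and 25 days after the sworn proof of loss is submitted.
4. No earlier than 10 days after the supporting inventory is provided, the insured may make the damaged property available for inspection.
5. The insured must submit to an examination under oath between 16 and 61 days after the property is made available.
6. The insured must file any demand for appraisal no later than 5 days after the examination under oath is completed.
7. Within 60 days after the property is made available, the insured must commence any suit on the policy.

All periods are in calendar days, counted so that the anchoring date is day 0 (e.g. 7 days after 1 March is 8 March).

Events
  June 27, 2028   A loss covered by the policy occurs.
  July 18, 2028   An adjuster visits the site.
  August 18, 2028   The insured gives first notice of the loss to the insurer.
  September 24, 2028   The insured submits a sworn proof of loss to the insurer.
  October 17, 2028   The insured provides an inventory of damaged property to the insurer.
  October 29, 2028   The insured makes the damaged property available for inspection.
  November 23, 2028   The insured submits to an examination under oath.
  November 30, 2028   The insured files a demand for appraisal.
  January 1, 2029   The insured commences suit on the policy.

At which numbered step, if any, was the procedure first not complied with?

Step 6

(1) due by June 27, 2028 + 63 days = August 29, 2028; done August 18, 2028 — timely.
(2) the permitted window runs from September 8, 2028 + 14 = September 22, 2028 to September 8, 2028 + 35 = October 13, 2028; done September 24, 2028 — within the window.
(3) the permitted window runs from September 24, 2028 + 17 = October 11, 2028 to September 24, 2028 + 25 = October 19, 2028; done October 17, 2028, which is between those dates.
(4) permitted from October 17, 2028 + 10 days = October 27, 2028 onward; done October 29, 2028 — permitted.
(5) the permitted window runs from October 29, 2028 + 16 = November 14, 2028 to October 29, 2028 + 61 = December 29, 2028; done November 23, 2028, which is between those dates.
(6) due by November 23, 2028 + 5 days = November 28, 2028; November 30, 2028 misses that deadline by 2 days.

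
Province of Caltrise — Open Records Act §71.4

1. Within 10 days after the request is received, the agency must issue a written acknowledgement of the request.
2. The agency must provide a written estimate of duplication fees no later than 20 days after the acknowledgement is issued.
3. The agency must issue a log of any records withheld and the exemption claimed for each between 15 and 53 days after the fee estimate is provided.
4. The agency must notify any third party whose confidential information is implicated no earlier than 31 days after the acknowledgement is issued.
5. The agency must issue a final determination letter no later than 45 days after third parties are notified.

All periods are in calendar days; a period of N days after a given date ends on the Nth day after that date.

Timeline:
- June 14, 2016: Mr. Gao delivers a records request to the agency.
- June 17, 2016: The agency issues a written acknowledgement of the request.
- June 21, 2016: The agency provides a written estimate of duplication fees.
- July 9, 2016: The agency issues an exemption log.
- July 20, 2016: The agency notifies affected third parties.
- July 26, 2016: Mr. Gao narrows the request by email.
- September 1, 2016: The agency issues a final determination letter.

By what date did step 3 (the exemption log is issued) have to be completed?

August 13, 2016

Step 3 runs from June 21, 2016, when the fee estimate is provided. The window is 15–53 days after June 21, 2016; it closes on August 13, 2016.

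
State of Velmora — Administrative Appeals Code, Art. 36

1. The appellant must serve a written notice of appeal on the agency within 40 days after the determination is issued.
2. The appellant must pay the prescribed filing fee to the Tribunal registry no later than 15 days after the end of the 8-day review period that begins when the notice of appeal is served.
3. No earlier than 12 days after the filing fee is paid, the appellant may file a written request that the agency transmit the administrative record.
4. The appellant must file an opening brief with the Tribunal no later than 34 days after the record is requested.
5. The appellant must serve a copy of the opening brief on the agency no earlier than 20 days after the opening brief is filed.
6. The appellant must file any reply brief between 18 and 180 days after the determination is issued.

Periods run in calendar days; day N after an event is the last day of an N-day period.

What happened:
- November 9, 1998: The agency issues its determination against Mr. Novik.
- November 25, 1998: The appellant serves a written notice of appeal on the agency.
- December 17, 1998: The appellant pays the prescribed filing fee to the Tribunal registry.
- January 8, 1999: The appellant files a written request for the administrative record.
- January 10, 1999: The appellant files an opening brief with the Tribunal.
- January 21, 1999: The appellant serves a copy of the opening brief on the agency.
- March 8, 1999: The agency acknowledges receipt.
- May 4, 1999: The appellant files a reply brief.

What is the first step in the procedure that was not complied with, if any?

Step 1 — counting 40 days from November 9, 1998 (when the determination is issued) gives a deadline of December 19, 1998; November 25, 1998 is within that limit.
Step 2 — counting 15 days from December 3, 1998 (end of the 8-day review period, which began when the notice of appeal is served on November 25, 1998) gives a deadline of December 18, 1998; done December 17, 1998 — timely.
Step 3 — must wait 12 days from December 17, 1998 (when the filing fee is paid), so not before December 29, 1998; January 8, 1999 is on or after that date.
Step 4 — counting 34 days from January 8, 1999 (when the record is requested) gives a deadline of February 11, 1999; done January 10, 1999 — timely.
Step 5 — must wait 20 days from January 10, 1999 (when the opening brief is filed), so not before January 30, 1999; done January 21, 1999 — 9 days too early.
No need to go further; step 5 was not satisfied.

Step 5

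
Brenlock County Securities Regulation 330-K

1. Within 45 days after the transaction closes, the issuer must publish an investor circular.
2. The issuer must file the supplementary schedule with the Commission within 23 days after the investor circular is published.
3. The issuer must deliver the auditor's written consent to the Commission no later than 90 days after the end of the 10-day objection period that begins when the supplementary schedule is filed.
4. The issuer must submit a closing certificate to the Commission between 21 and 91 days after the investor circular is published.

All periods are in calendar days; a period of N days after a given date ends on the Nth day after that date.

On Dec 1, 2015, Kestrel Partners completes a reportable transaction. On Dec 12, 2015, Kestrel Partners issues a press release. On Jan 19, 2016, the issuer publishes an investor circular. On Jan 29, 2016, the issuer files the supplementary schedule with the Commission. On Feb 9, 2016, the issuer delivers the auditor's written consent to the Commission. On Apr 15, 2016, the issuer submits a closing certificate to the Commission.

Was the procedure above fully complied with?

Step 1 — counting 45 days from Dec 1, 2015 (when the transaction closes) gives a deadline of Jan 15, 2016; Jan 19, 2016 misses that deadline by 4 days.
Later steps need not be reached.

No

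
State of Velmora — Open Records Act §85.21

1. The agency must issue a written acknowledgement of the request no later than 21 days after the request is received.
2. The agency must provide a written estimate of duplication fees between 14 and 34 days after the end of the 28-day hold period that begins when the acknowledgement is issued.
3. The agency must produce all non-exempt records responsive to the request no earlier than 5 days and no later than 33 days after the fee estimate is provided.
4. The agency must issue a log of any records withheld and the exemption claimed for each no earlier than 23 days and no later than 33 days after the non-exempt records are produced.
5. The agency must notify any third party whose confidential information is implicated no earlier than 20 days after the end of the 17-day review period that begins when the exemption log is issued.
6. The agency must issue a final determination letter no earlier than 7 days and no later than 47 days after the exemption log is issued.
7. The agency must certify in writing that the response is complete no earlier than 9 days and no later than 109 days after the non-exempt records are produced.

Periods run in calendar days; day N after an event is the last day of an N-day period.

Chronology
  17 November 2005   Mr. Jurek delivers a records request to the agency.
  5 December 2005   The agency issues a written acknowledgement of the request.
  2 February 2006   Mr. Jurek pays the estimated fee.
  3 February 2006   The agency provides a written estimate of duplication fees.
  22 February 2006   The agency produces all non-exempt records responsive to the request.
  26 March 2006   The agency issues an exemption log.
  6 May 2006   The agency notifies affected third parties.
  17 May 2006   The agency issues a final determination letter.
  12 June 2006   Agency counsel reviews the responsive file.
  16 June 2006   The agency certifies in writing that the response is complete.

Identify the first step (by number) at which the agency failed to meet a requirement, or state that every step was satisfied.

Step 6

Step 1: 21 days after 17 November 2005 (when the request is received) is 8 December 2005; done 5 December 2005 — timely.
Step 2: the window is 14–34 days after 2 January 2006 (end of the 28-day hold period, which began when the acknowledgement is issued on 5 December 2005), so 16 January 2006 through 5 February 2006; 3 February 2006 falls inside that range.
Step 3: the window is 5–33 days after 3 February 2006 (when the fee estimate is provided), so 8 February 2006 through 8 March 2006; done 22 February 2006 — within the window.
Step 4: the window is 23–33 days after 22 February 2006 (when the non-exempt records are produced), so 17 March 2006 through 27 March 2006; done 26 March 2006, which is between those dates.
Step 5: the earliest permitted date is 20 days after 12 April 2006 (end of the 17-day review period, which began when the exemption log is issued on 26 March 2006), i.e. 2 May 2006; 6 May 2006 is on or after that date.
Step 6: the window is 7–47 days after 26 March 2006 (when the exemption log is issued), so 2 April 2006 through 12 May 2006; 17 May 2006 is 5 days past the end of the window.
No need to go further; step 6 was not satisfied.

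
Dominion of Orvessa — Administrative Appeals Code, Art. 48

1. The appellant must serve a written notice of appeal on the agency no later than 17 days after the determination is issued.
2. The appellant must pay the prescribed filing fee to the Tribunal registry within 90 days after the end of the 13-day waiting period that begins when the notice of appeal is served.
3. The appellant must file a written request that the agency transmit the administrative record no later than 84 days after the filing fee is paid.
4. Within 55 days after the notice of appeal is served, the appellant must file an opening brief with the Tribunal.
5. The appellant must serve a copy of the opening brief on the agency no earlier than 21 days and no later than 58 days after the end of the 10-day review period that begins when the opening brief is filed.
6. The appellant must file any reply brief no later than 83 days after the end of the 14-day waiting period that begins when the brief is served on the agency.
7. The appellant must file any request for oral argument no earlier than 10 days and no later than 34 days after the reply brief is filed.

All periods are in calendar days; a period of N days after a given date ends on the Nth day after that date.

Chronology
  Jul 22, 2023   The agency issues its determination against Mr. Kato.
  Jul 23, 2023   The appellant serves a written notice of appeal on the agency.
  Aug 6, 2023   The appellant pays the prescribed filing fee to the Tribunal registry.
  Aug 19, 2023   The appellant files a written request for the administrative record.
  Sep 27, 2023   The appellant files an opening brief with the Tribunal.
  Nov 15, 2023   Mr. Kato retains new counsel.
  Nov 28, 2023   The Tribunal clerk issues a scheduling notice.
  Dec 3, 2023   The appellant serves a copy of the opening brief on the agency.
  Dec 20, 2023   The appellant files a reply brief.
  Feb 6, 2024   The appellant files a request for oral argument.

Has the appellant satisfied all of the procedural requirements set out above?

(1) due by Jul 22, 2023 + 17 days = Aug 8, 2023; completed Jul 23, 2023, before the deadline.
(2) due by Aug 5, 2023 + 90 days = Nov 3, 2023; completed Aug 6, 2023, before the deadline.
(3) due by Aug 6, 2023 + 84 days = Oct 29, 2023; completed Aug 19, 2023, before the deadline.
(4) due by Jul 23, 2023 + 55 days = Sep 16, 2023; not done until Sep 27, 2023, 11 days after the deadline.

No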